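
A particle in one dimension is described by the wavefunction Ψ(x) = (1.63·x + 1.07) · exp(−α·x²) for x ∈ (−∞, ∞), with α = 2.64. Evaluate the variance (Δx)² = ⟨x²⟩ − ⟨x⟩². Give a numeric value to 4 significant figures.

0.07287

Compute ⟨x⟩ and ⟨x²⟩ separately, then (Δx)² = ⟨x²⟩ − ⟨x⟩².
Expand each integrand as polynomial × e^(−2αx²) and use ∫x^(2j)·e^(−2αx²) dx = (2j−1)!!/(4α)^j · √(π/(2α)), odd powers → 0; here √(π/(2α)) = 0.77136.
Normalization: ∫|Ψ|² dx = 1.0772.
⟨x⟩ = 0.23654 and ⟨x²⟩ = 0.12882.
(Δx)² = 0.12882 − (0.23654)² = 0.072870.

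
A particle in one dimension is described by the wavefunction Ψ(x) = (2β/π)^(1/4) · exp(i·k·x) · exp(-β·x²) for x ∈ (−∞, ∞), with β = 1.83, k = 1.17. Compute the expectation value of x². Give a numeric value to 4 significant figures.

0.1366

⟨x²⟩ = ∫ x²·|Ψ|² dx (integrals over the domain).
Gaussian moments: ∫x^(2j)·e^(−2βx²) dx = (2j−1)!!/(4β)^j · √(π/(2β)), odd powers integrate to 0; here √(π/(2β)) = 0.92648.
⟨x²⟩ = 0.13661.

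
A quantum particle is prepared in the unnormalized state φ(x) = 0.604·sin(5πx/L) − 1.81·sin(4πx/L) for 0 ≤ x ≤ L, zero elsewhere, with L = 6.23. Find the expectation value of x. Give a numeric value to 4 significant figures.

3.864

⟨x⟩ = ∫ x·|φ|² dx / ∫|φ|² dx (integrals over the domain).
On 0 ≤ x ≤ L (j ≠ l): ∫sin²(jπx/L) dx = L/2, ∫sin(jπx/L)·sin(lπx/L) dx = 0; diagonal moments ∫x·sin²(jπx/L) dx = L²/4, ∫x²·sin²(jπx/L) dx = L³·(1/6 − 1/(4j²π²)); cross terms ∫x·sin(jπx/L)·sin(lπx/L) dx = 0 for j + l even and −4jlL²/(π²(j² − l²)²) for j + l odd, ∫x²·sin(jπx/L)·sin(lπx/L) dx = (−1)^(j+l)·4jlL³/(π²(j² − l²)²); higher powers the same way via product-to-sum and parts.
State is unnormalized: ∫|φ|² dx = 11.341, and ∫φ*·x·φ dx = 43.821, so ⟨x⟩ = 43.821 / 11.341.
⟨x⟩ = 3.8638.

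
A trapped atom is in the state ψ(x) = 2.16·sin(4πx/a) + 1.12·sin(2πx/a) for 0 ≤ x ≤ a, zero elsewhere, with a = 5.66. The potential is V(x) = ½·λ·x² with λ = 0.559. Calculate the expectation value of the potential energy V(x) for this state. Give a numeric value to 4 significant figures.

⟨V⟩ = ∫ V(x)·|ψ|² dx / ∫|ψ|² dx.
On 0 ≤ x ≤ a (j ≠ l): ∫sin²(jπx/a) dx = a/2, ∫sin(jπx/a)·sin(lπx/a) dx = 0; diagonal moments ∫x·sin²(jπx/a) dx = a²/4, ∫x²·sin²(jπx/a) dx = a³·(1/6 − 1/(4j²π²)); cross terms ∫x·sin(jπx/a)·sin(lπx/a) dx = 0 for j + l even and −4jla²/(π²(j² − l²)²) for j + l odd, ∫x²·sin(jπx/a)·sin(lπx/a) dx = (−1)^(j+l)·4jla³/(π²(j² − l²)²); higher powers the same way via product-to-sum and parts.
State is unnormalized: ∫|ψ|² dx = 16.754, and ∫ψ*·V(x)·ψ dx = 54.748, so ⟨V⟩ = 54.748 / 16.754.
⟨V⟩ = 3.2678.

3.268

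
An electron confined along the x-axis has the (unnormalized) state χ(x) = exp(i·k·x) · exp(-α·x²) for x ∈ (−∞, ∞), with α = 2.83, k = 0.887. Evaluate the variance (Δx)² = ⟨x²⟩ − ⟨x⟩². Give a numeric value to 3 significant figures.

0.0883

Compute ⟨x⟩ and ⟨x²⟩ separately, then (Δx)² = ⟨x²⟩ − ⟨x⟩².
Gaussian moments: ∫x^(2j)·e^(−2αx²) dx = (2j−1)!!/(4α)^j · √(π/(2α)), odd powers integrate to 0; here √(π/(2α)) = 0.74502.
Normalization: ∫|χ|² dx = 0.74502.
⟨x⟩ = 0.0000 and ⟨x²⟩ = 0.088339.
(Δx)² = 0.088339 − (0.0000)² = 0.088339.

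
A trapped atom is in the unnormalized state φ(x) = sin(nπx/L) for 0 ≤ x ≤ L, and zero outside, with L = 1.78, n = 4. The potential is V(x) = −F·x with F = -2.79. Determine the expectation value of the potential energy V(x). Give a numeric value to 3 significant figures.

⟨V⟩ = ∫ V(x)·|φ|² dx / ∫|φ|² dx.
With sin²θ = (1 − cos2θ)/2 on 0 ≤ x ≤ L: ∫sin²(nπx/L) dx = L/2, ∫x·sin²(nπx/L) dx = L²/4, ∫x²·sin²(nπx/L) dx = L³·(1/6 − 1/(4n²π²)); higher powers xᵏ the same way, integrating xᵏ·cos(2nπx/L) by parts.
State is unnormalized: ∫|φ|² dx = 0.89000, and ∫φ*·V(x)·φ dx = 2.2100, so ⟨V⟩ = 2.2100 / 0.89000.
⟨V⟩ = 2.4831.

2.48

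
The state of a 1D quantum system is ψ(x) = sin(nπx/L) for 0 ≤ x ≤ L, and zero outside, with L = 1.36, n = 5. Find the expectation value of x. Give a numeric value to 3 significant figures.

0.680

⟨x⟩ = ∫ x·|ψ|² dx / ∫|ψ|² dx (integrals over the domain).
With sin²θ = (1 − cos2θ)/2 on 0 ≤ x ≤ L: ∫sin²(nπx/L) dx = L/2, ∫x·sin²(nπx/L) dx = L²/4, ∫x²·sin²(nπx/L) dx = L³·(1/6 − 1/(4n²π²)); higher powers xᵏ the same way, integrating xᵏ·cos(2nπx/L) by parts.
State is unnormalized: ∫|ψ|² dx = 0.68000, and ∫ψ*·x·ψ dx = 0.46240, so ⟨x⟩ = 0.46240 / 0.68000.
⟨x⟩ = 0.68000.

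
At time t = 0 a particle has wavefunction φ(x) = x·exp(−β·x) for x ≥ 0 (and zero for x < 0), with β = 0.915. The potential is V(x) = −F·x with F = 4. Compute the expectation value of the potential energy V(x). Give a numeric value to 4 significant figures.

-6.557

⟨V⟩ = ∫ V(x)·|φ|² dx / ∫|φ|² dx.
Every integrand reduces to terms xʲ·e^(−2βx) on [0, ∞); use ∫₀^∞ xʲ·e^(−2βx) dx = j!/(2β)^(j+1).
State is unnormalized: ∫|φ|² dx = 0.32634, and ∫φ*·V(x)·φ dx = -2.1400, so ⟨V⟩ = -2.1400 / 0.32634.
⟨V⟩ = -6.5574.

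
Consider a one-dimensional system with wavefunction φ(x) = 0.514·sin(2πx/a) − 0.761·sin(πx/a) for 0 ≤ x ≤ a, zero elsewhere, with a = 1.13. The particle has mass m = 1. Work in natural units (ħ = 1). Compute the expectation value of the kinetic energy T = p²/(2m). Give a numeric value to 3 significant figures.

T = −(ħ²/2m) d²/dx², so ⟨T⟩ = −(ħ²/2m) ∫ φ*·φ'' dx / ∫|φ|² dx; with m = 1.
d²/dx² sin(jπx/a) = −(jπ/a)²·sin(jπx/a); on 0 ≤ x ≤ a, ∫sin²(jπx/a) dx = a/2 and ∫sin(jπx/a)·sin(lπx/a) dx = 0 for j ≠ l, so only diagonal terms survive in ∫|φ|² and ∫φ·φ″; ∫φ·φ′ dx = [φ²/2] between the walls = 0.
State is unnormalized: ∫|φ|² dx = 0.47647, and ∫φ*·(−ħ²/2m · φ'') dx = 3.5721, so ⟨T⟩ = 3.5721 / 0.47647.
⟨T⟩ = 7.4969.

7.50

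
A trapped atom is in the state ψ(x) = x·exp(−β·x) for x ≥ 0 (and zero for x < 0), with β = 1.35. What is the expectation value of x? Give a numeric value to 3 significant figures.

1.11

⟨x⟩ = ∫ x·|ψ|² dx / ∫|ψ|² dx (integrals over the domain).
Every integrand reduces to terms xʲ·e^(−2βx) on [0, ∞); use ∫₀^∞ xʲ·e^(−2βx) dx = j!/(2β)^(j+1).
State is unnormalized: ∫|ψ|² dx = 0.10161, and ∫ψ*·x·ψ dx = 0.11290, so ⟨x⟩ = 0.11290 / 0.10161.
⟨x⟩ = 1.1111.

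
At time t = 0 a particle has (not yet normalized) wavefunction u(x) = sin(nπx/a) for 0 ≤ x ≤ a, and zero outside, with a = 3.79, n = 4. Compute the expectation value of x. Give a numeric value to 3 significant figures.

1.90

⟨x⟩ = ∫ x·|u|² dx / ∫|u|² dx (integrals over the domain).
With sin²θ = (1 − cos2θ)/2 on 0 ≤ x ≤ a: ∫sin²(nπx/a) dx = a/2, ∫x·sin²(nπx/a) dx = a²/4, ∫x²·sin²(nπx/a) dx = a³·(1/6 − 1/(4n²π²)); higher powers xᵏ the same way, integrating xᵏ·cos(2nπx/a) by parts.
State is unnormalized: ∫|u|² dx = 1.8950, and ∫u*·x·u dx = 3.5910, so ⟨x⟩ = 3.5910 / 1.8950.
⟨x⟩ = 1.8950.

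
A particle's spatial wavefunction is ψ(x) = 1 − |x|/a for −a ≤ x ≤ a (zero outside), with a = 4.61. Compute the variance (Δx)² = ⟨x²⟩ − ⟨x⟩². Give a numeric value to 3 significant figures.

2.13

Compute ⟨x⟩ and ⟨x²⟩ separately, then (Δx)² = ⟨x²⟩ − ⟨x⟩².
ψ is even, so ∫ over [−a, a] = 2∫₀ᵃ with ψ = 1 − x/a there: ∫₀ᵃ (1 − x/a)² dx = a/3, ∫₀ᵃ x²(1 − x/a)² dx = a³/30, ∫₀ᵃ x⁴(1 − x/a)² dx = a⁵/105.
Normalization: ∫|ψ|² dx = 3.0733.
⟨x⟩ = 0.0000 and ⟨x²⟩ = 2.1252.
(Δx)² = 2.1252 − (0.0000)² = 2.1252.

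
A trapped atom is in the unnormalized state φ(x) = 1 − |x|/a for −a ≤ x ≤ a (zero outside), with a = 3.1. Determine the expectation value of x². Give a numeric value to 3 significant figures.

0.961

⟨x²⟩ = ∫ x²·|φ|² dx / ∫|φ|² dx (integrals over the domain).
φ is even, so ∫ over [−a, a] = 2∫₀ᵃ with φ = 1 − x/a there: ∫₀ᵃ (1 − x/a)² dx = a/3, ∫₀ᵃ x²(1 − x/a)² dx = a³/30, ∫₀ᵃ x⁴(1 − x/a)² dx = a⁵/105.
State is unnormalized: ∫|φ|² dx = 2.0667, and ∫φ*·x²·φ dx = 1.9861, so ⟨x²⟩ = 1.9861 / 2.0667.
⟨x²⟩ = 0.96100.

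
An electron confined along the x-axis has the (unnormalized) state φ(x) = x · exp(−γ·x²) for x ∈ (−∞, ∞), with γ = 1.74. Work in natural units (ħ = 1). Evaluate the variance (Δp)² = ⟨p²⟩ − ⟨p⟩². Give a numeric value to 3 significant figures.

Compute ⟨p⟩ and ⟨p²⟩ separately; (Δp)² = ⟨p²⟩ − ⟨p⟩².
Expand each integrand as polynomial × e^(−2γx²) and use ∫x^(2j)·e^(−2γx²) dx = (2j−1)!!/(4γ)^j · √(π/(2γ)), odd powers → 0; here √(π/(2γ)) = 0.95013. Differentiate with the product rule, d/dx e^(−γx²) = −2γx·e^(−γx²).
Normalization: ∫|φ|² dx = 0.13651.
⟨p⟩ = 0.0000 and ⟨p²⟩ = 5.2200.
(Δp)² = 5.2200 − (0.0000)² = 5.2200.

5.22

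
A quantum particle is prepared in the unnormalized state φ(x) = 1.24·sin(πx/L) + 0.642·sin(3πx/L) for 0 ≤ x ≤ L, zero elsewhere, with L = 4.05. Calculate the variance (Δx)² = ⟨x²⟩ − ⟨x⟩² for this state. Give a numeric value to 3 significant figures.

1.20

Compute ⟨x⟩ and ⟨x²⟩ separately, then (Δx)² = ⟨x²⟩ − ⟨x⟩².
On 0 ≤ x ≤ L (j ≠ l): ∫sin²(jπx/L) dx = L/2, ∫sin(jπx/L)·sin(lπx/L) dx = 0; diagonal moments ∫x·sin²(jπx/L) dx = L²/4, ∫x²·sin²(jπx/L) dx = L³·(1/6 − 1/(4j²π²)); cross terms ∫x·sin(jπx/L)·sin(lπx/L) dx = 0 for j + l even and −4jlL²/(π²(j² − l²)²) for j + l odd, ∫x²·sin(jπx/L)·sin(lπx/L) dx = (−1)^(j+l)·4jlL³/(π²(j² − l²)²); higher powers the same way via product-to-sum and parts.
Normalization: ∫|φ|² dx = 3.9483.
⟨x⟩ = 2.0250 and ⟨x²⟩ = 5.3016.
(Δx)² = 5.3016 − (2.0250)² = 1.2010.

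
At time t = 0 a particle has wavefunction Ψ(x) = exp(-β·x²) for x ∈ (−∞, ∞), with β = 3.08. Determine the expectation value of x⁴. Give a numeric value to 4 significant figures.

⟨x⁴⟩ = ∫ x⁴·|Ψ|² dx / ∫|Ψ|² dx (integrals over the domain).
Gaussian moments: ∫x^(2j)·e^(−2βx²) dx = (2j−1)!!/(4β)^j · √(π/(2β)), odd powers integrate to 0; here √(π/(2β)) = 0.71414.
State is unnormalized: ∫|Ψ|² dx = 0.71414, and ∫Ψ*·x⁴·Ψ dx = 0.014115, so ⟨x⁴⟩ = 0.014115 / 0.71414.
⟨x⁴⟩ = 0.019765.

0.01977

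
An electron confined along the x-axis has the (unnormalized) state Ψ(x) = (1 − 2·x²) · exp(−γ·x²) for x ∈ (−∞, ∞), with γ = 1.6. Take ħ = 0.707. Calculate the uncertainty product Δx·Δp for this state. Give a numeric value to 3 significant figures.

0.618

Δx = √(⟨x²⟩−⟨x⟩²), Δp = √(⟨p²⟩−⟨p⟩²).
Expand each integrand as polynomial × e^(−2γx²) and use ∫x^(2j)·e^(−2γx²) dx = (2j−1)!!/(4γ)^j · √(π/(2γ)), odd powers → 0; here √(π/(2γ)) = 0.99083. Differentiate with the product rule, d/dx e^(−γx²) = −2γx·e^(−γx²).
Normalization: ∫|Ψ|² dx = 0.66184.
⟨x⟩ = 0.0000, ⟨x²⟩ = 0.13798 ⇒ Δx = 0.37145.
⟨p⟩ = 0.0000, ⟨p²⟩ = 2.7641 ⇒ Δp = 1.6626.
Δx·Δp = 0.61755.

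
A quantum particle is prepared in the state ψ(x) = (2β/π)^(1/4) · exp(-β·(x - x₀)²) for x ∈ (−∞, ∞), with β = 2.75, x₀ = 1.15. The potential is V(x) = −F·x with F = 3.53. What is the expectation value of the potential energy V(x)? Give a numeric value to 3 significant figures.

⟨V⟩ = ∫ V(x)·|ψ|² dx.
Gaussian moments (u = x − x₀): ∫u^(2j)·e^(−2βu²) du = (2j−1)!!/(4β)^j · √(π/(2β)), odd powers integrate to 0; here √(π/(2β)) = 0.75578.
⟨V⟩ = -4.0595.

-4.06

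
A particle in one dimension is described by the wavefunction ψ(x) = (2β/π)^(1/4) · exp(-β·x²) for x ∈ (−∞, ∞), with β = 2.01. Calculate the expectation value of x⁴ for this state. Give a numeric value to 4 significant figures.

⟨x⁴⟩ = ∫ x⁴·|ψ|² dx (integrals over the domain).
Gaussian moments: ∫x^(2j)·e^(−2βx²) dx = (2j−1)!!/(4β)^j · √(π/(2β)), odd powers integrate to 0; here √(π/(2β)) = 0.88402.
⟨x⁴⟩ = 0.046410.

0.04641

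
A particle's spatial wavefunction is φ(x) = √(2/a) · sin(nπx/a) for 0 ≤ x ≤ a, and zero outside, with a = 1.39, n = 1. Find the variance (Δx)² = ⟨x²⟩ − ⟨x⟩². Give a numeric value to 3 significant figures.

Compute ⟨x⟩ and ⟨x²⟩ separately, then (Δx)² = ⟨x²⟩ − ⟨x⟩².
With sin²θ = (1 − cos2θ)/2 on 0 ≤ x ≤ a: ∫sin²(nπx/a) dx = a/2, ∫x·sin²(nπx/a) dx = a²/4, ∫x²·sin²(nπx/a) dx = a³·(1/6 − 1/(4n²π²)); higher powers xᵏ the same way, integrating xᵏ·cos(2nπx/a) by parts.
⟨x⟩ = 0.69500 and ⟨x²⟩ = 0.54615.
(Δx)² = 0.54615 − (0.69500)² = 0.063127.

0.0631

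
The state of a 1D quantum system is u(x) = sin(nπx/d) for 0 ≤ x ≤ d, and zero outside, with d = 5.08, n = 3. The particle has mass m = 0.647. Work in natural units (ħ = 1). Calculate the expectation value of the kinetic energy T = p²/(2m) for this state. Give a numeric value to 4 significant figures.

T = −(ħ²/2m) d²/dx², so ⟨T⟩ = −(ħ²/2m) ∫ u*·u'' dx / ∫|u|² dx; with m = 0.647.
d/dx sin(nπx/d) = (nπ/d)·cos(nπx/d) and d²/dx² sin(nπx/d) = −(nπ/d)²·sin(nπx/d); on 0 ≤ x ≤ d, ∫sin²(nπx/d) dx = d/2 and ∫sin(nπx/d)·cos(nπx/d) dx = 0.
State is unnormalized: ∫|u|² dx = 2.5400, and ∫u*·(−ħ²/2m · u'') dx = 6.7564, so ⟨T⟩ = 6.7564 / 2.5400.
⟨T⟩ = 2.6600.

2.660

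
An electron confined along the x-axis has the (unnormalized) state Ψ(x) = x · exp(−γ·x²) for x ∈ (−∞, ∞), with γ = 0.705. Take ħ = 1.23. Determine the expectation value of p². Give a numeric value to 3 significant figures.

p² Ψ = −ħ² d²Ψ/dx²; ⟨p²⟩ = −ħ² ∫ Ψ*·Ψ'' dx / ∫|Ψ|² dx.
Expand each integrand as polynomial × e^(−2γx²) and use ∫x^(2j)·e^(−2γx²) dx = (2j−1)!!/(4γ)^j · √(π/(2γ)), odd powers → 0; here √(π/(2γ)) = 1.4927. Differentiate with the product rule, d/dx e^(−γx²) = −2γx·e^(−γx²).
State is unnormalized: ∫|Ψ|² dx = 0.52932, and ∫Ψ*·(−ħ² Ψ'') dx = 1.6937, so ⟨p²⟩ = 1.6937 / 0.52932.
⟨p²⟩ = 3.1998.

3.20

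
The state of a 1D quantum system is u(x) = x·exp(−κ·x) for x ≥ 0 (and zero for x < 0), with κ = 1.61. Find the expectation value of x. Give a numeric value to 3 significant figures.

0.932

⟨x⟩ = ∫ x·|u|² dx / ∫|u|² dx (integrals over the domain).
Every integrand reduces to terms xʲ·e^(−2κx) on [0, ∞); use ∫₀^∞ xʲ·e^(−2κx) dx = j!/(2κ)^(j+1).
State is unnormalized: ∫|u|² dx = 0.059905, and ∫u*·x·u dx = 0.055812, so ⟨x⟩ = 0.055812 / 0.059905.
⟨x⟩ = 0.93168.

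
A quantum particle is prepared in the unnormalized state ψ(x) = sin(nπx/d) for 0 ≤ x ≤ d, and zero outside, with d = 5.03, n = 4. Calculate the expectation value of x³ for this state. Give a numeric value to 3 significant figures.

⟨x³⟩ = ∫ x³·|ψ|² dx / ∫|ψ|² dx (integrals over the domain).
With sin²θ = (1 − cos2θ)/2 on 0 ≤ x ≤ d: ∫sin²(nπx/d) dx = d/2, ∫x·sin²(nπx/d) dx = d²/4, ∫x²·sin²(nπx/d) dx = d³·(1/6 − 1/(4n²π²)); higher powers xᵏ the same way, integrating xᵏ·cos(2nπx/d) by parts.
State is unnormalized: ∫|ψ|² dx = 2.5150, and ∫ψ*·x³·ψ dx = 78.497, so ⟨x³⟩ = 78.497 / 2.5150.
⟨x³⟩ = 31.211.

31.2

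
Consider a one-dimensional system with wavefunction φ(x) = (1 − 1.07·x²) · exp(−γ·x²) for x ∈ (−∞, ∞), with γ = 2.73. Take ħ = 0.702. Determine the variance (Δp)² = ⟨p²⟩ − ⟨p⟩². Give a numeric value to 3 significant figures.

2.04

Compute ⟨p⟩ and ⟨p²⟩ separately; (Δp)² = ⟨p²⟩ − ⟨p⟩².
Expand each integrand as polynomial × e^(−2γx²) and use ∫x^(2j)·e^(−2γx²) dx = (2j−1)!!/(4γ)^j · √(π/(2γ)), odd powers → 0; here √(π/(2γ)) = 0.75854. Differentiate with the product rule, d/dx e^(−γx²) = −2γx·e^(−γx²).
Normalization: ∫|φ|² dx = 0.63174.
⟨p⟩ = 0.0000 and ⟨p²⟩ = 2.0405.
(Δp)² = 2.0405 − (0.0000)² = 2.0405.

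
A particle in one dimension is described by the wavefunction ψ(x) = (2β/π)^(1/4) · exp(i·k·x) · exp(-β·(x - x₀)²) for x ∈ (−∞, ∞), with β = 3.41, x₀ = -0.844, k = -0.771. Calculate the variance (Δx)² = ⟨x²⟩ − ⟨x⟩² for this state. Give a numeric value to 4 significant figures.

Compute ⟨x⟩ and ⟨x²⟩ separately, then (Δx)² = ⟨x²⟩ − ⟨x⟩².
Gaussian moments (u = x − x₀): ∫u^(2j)·e^(−2βu²) du = (2j−1)!!/(4β)^j · √(π/(2β)), odd powers integrate to 0; here √(π/(2β)) = 0.67871.
⟨x⟩ = -0.84400 and ⟨x²⟩ = 0.78565.
(Δx)² = 0.78565 − (-0.84400)² = 0.073314.

0.07331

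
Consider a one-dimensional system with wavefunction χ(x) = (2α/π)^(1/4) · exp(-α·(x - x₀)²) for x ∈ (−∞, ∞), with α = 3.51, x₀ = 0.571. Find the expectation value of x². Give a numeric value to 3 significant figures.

0.397

⟨x²⟩ = ∫ x²·|χ|² dx (integrals over the domain).
Gaussian moments (u = x − x₀): ∫u^(2j)·e^(−2αu²) du = (2j−1)!!/(4α)^j · √(π/(2α)), odd powers integrate to 0; here √(π/(2α)) = 0.66897.
⟨x²⟩ = 0.39727.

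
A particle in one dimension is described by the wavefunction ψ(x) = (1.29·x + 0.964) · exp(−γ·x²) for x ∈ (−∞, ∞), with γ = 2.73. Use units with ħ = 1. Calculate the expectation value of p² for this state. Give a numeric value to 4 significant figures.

p² ψ = −ħ² d²ψ/dx²; ⟨p²⟩ = −ħ² ∫ ψ*·ψ'' dx / ∫|ψ|² dx.
Expand each integrand as polynomial × e^(−2γx²) and use ∫x^(2j)·e^(−2γx²) dx = (2j−1)!!/(4γ)^j · √(π/(2γ)), odd powers → 0; here √(π/(2γ)) = 0.75854. Differentiate with the product rule, d/dx e^(−γx²) = −2γx·e^(−γx²).
State is unnormalized: ∫|ψ|² dx = 0.82050, and ∫ψ*·(−ħ² ψ'') dx = 2.8711, so ⟨p²⟩ = 2.8711 / 0.82050.
⟨p²⟩ = 3.4992.

3.499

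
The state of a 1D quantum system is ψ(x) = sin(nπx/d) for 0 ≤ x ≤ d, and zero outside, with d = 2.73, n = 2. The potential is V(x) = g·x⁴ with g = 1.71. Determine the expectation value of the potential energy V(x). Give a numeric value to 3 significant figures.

16.7

⟨V⟩ = ∫ V(x)·|ψ|² dx / ∫|ψ|² dx.
With sin²θ = (1 − cos2θ)/2 on 0 ≤ x ≤ d: ∫sin²(nπx/d) dx = d/2, ∫x·sin²(nπx/d) dx = d²/4, ∫x²·sin²(nπx/d) dx = d³·(1/6 − 1/(4n²π²)); higher powers xᵏ the same way, integrating xᵏ·cos(2nπx/d) by parts.
State is unnormalized: ∫|ψ|² dx = 1.3650, and ∫ψ*·V(x)·ψ dx = 22.771, so ⟨V⟩ = 22.771 / 1.3650.
⟨V⟩ = 16.682.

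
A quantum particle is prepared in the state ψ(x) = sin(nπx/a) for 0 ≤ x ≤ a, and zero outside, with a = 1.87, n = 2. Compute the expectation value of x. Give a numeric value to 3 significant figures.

⟨x⟩ = ∫ x·|ψ|² dx / ∫|ψ|² dx (integrals over the domain).
With sin²θ = (1 − cos2θ)/2 on 0 ≤ x ≤ a: ∫sin²(nπx/a) dx = a/2, ∫x·sin²(nπx/a) dx = a²/4, ∫x²·sin²(nπx/a) dx = a³·(1/6 − 1/(4n²π²)); higher powers xᵏ the same way, integrating xᵏ·cos(2nπx/a) by parts.
State is unnormalized: ∫|ψ|² dx = 0.93500, and ∫ψ*·x·ψ dx = 0.87423, so ⟨x⟩ = 0.87423 / 0.93500.
⟨x⟩ = 0.93500.

0.935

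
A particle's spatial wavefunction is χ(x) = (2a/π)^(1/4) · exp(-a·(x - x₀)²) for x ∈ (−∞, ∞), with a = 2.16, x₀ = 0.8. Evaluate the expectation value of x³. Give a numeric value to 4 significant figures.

⟨x³⟩ = ∫ x³·|χ|² dx (integrals over the domain).
Gaussian moments (u = x − x₀): ∫u^(2j)·e^(−2au²) du = (2j−1)!!/(4a)^j · √(π/(2a)), odd powers integrate to 0; here √(π/(2a)) = 0.85277.
⟨x³⟩ = 0.78978.

0.7898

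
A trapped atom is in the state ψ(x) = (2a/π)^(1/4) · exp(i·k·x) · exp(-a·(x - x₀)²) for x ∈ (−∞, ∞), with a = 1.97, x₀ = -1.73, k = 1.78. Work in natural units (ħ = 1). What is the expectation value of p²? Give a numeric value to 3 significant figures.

p² ψ = −ħ² d²ψ/dx²; ⟨p²⟩ = −ħ² ∫ ψ*·ψ'' dx.
Gaussian moments (u = x − x₀): ∫u^(2j)·e^(−2au²) du = (2j−1)!!/(4a)^j · √(π/(2a)), odd powers integrate to 0; here √(π/(2a)) = 0.89295. Derivatives: ψ′ = (ik − 2au)·ψ, ψ″ = ((ik − 2au)² − 2a)·ψ; the odd-in-u pieces drop out.
⟨p²⟩ = 5.1384.

5.14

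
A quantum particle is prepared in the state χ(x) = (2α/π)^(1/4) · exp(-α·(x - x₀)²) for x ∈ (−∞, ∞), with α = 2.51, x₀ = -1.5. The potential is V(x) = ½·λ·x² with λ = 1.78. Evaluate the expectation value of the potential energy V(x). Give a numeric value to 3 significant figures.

2.09

⟨V⟩ = ∫ V(x)·|χ|² dx.
Gaussian moments (u = x − x₀): ∫u^(2j)·e^(−2αu²) du = (2j−1)!!/(4α)^j · √(π/(2α)), odd powers integrate to 0; here √(π/(2α)) = 0.79108.
⟨V⟩ = 2.0911.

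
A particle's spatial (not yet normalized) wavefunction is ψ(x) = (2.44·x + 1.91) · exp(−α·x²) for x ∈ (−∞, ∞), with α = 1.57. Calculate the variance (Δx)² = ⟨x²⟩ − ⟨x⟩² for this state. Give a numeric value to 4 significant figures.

Compute ⟨x⟩ and ⟨x²⟩ separately, then (Δx)² = ⟨x²⟩ − ⟨x⟩².
Expand each integrand as polynomial × e^(−2αx²) and use ∫x^(2j)·e^(−2αx²) dx = (2j−1)!!/(4α)^j · √(π/(2α)), odd powers → 0; here √(π/(2α)) = 1.0003.
Normalization: ∫|ψ|² dx = 4.5973.
⟨x⟩ = 0.32293 and ⟨x²⟩ = 0.22493.
(Δx)² = 0.22493 − (0.32293)² = 0.12064.

0.1206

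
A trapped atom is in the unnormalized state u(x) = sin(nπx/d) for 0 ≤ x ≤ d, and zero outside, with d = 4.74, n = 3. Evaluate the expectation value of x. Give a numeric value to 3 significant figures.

2.37

⟨x⟩ = ∫ x·|u|² dx / ∫|u|² dx (integrals over the domain).
With sin²θ = (1 − cos2θ)/2 on 0 ≤ x ≤ d: ∫sin²(nπx/d) dx = d/2, ∫x·sin²(nπx/d) dx = d²/4, ∫x²·sin²(nπx/d) dx = d³·(1/6 − 1/(4n²π²)); higher powers xᵏ the same way, integrating xᵏ·cos(2nπx/d) by parts.
State is unnormalized: ∫|u|² dx = 2.3700, and ∫u*·x·u dx = 5.6169, so ⟨x⟩ = 5.6169 / 2.3700.
⟨x⟩ = 2.3700.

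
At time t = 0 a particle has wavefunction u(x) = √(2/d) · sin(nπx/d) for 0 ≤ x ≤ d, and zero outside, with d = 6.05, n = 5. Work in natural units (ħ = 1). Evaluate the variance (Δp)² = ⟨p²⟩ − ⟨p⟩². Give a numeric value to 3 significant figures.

6.74

Compute ⟨p⟩ and ⟨p²⟩ separately; (Δp)² = ⟨p²⟩ − ⟨p⟩².
d/dx sin(nπx/d) = (nπ/d)·cos(nπx/d) and d²/dx² sin(nπx/d) = −(nπ/d)²·sin(nπx/d); on 0 ≤ x ≤ d, ∫sin²(nπx/d) dx = d/2 and ∫sin(nπx/d)·cos(nπx/d) dx = 0.
⟨p⟩ = 0.0000 and ⟨p²⟩ = 6.7411.
(Δp)² = 6.7411 − (0.0000)² = 6.7411.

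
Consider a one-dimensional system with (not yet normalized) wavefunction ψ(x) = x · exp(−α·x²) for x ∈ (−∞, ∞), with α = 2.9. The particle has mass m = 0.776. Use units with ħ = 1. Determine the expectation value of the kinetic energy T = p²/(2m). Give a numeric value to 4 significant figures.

5.606

T = −(ħ²/2m) d²/dx², so ⟨T⟩ = −(ħ²/2m) ∫ ψ*·ψ'' dx / ∫|ψ|² dx; with m = 0.776.
Expand each integrand as polynomial × e^(−2αx²) and use ∫x^(2j)·e^(−2αx²) dx = (2j−1)!!/(4α)^j · √(π/(2α)), odd powers → 0; here √(π/(2α)) = 0.73597. Differentiate with the product rule, d/dx e^(−αx²) = −2αx·e^(−αx²).
State is unnormalized: ∫|ψ|² dx = 0.063446, and ∫ψ*·(−ħ²/2m · ψ'') dx = 0.35566, so ⟨T⟩ = 0.35566 / 0.063446.
⟨T⟩ = 5.6057.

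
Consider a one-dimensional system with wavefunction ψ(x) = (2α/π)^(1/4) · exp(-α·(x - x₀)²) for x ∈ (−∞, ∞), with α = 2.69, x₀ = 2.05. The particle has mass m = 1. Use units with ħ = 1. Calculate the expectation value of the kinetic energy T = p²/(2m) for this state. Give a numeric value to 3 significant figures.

1.35

T = −(ħ²/2m) d²/dx², so ⟨T⟩ = −(ħ²/2m) ∫ ψ*·ψ'' dx; with m = 1.
Gaussian moments (u = x − x₀): ∫u^(2j)·e^(−2αu²) du = (2j−1)!!/(4α)^j · √(π/(2α)), odd powers integrate to 0; here √(π/(2α)) = 0.76416. Derivatives: d/dx e^(−αu²) = −2αu·e^(−αu²), d²/dx² e^(−αu²) = (4α²u² − 2α)·e^(−αu²).
⟨T⟩ = 1.3450.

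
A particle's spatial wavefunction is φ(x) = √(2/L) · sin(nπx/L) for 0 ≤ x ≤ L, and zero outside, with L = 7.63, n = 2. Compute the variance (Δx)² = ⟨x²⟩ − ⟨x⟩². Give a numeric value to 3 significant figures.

4.11

Compute ⟨x⟩ and ⟨x²⟩ separately, then (Δx)² = ⟨x²⟩ − ⟨x⟩².
With sin²θ = (1 − cos2θ)/2 on 0 ≤ x ≤ L: ∫sin²(nπx/L) dx = L/2, ∫x·sin²(nπx/L) dx = L²/4, ∫x²·sin²(nπx/L) dx = L³·(1/6 − 1/(4n²π²)); higher powers xᵏ the same way, integrating xᵏ·cos(2nπx/L) by parts.
⟨x⟩ = 3.8150 and ⟨x²⟩ = 18.668.
(Δx)² = 18.668 − (3.8150)² = 4.1141.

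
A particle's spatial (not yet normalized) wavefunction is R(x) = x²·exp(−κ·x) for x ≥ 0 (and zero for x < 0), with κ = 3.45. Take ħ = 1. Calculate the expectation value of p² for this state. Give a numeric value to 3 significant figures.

3.97

p² R = −ħ² d²R/dx²; ⟨p²⟩ = −ħ² ∫ R*·R'' dx / ∫|R|² dx.
Differentiate x²·exp(−κ·x) with the product rule; every integrand then reduces to terms xʲ·e^(−2κx) on [0, ∞), with ∫₀^∞ xʲ·e^(−2κx) dx = j!/(2κ)^(j+1).
State is unnormalized: ∫|R|² dx = 0.0015345, and ∫R*·(−ħ² R'') dx = 0.0060881, so ⟨p²⟩ = 0.0060881 / 0.0015345.
⟨p²⟩ = 3.9675.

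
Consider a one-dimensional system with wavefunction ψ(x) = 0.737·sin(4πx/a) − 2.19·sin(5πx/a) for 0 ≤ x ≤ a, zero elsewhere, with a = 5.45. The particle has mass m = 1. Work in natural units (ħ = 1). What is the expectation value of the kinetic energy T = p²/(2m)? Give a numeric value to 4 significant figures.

T = −(ħ²/2m) d²/dx², so ⟨T⟩ = −(ħ²/2m) ∫ ψ*·ψ'' dx / ∫|ψ|² dx; with m = 1.
d²/dx² sin(jπx/a) = −(jπ/a)²·sin(jπx/a); on 0 ≤ x ≤ a, ∫sin²(jπx/a) dx = a/2 and ∫sin(jπx/a)·sin(lπx/a) dx = 0 for j ≠ l, so only diagonal terms survive in ∫|ψ|² and ∫ψ·ψ″; ∫ψ·ψ′ dx = [ψ²/2] between the walls = 0.
State is unnormalized: ∫|ψ|² dx = 14.550, and ∫ψ*·(−ħ²/2m · ψ'') dx = 58.219, so ⟨T⟩ = 58.219 / 14.550.
⟨T⟩ = 4.0014.

4.001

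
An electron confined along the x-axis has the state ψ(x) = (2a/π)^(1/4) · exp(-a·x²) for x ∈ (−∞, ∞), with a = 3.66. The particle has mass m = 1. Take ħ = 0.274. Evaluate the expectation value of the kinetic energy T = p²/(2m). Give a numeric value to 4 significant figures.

0.1374

T = −(ħ²/2m) d²/dx², so ⟨T⟩ = −(ħ²/2m) ∫ ψ*·ψ'' dx; with m = 1.
Gaussian moments: ∫x^(2j)·e^(−2ax²) dx = (2j−1)!!/(4a)^j · √(π/(2a)), odd powers integrate to 0; here √(π/(2a)) = 0.65512. Derivatives: d/dx e^(−ax²) = −2ax·e^(−ax²), d²/dx² e^(−ax²) = (4a²x² − 2a)·e^(−ax²).
⟨T⟩ = 0.13739.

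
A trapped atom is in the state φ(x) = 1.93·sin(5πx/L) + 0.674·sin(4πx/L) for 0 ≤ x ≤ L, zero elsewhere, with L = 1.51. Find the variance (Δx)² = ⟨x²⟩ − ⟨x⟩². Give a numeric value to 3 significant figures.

Compute ⟨x⟩ and ⟨x²⟩ separately, then (Δx)² = ⟨x²⟩ − ⟨x⟩².
On 0 ≤ x ≤ L (j ≠ l): ∫sin²(jπx/L) dx = L/2, ∫sin(jπx/L)·sin(lπx/L) dx = 0; diagonal moments ∫x·sin²(jπx/L) dx = L²/4, ∫x²·sin²(jπx/L) dx = L³·(1/6 − 1/(4j²π²)); cross terms ∫x·sin(jπx/L)·sin(lπx/L) dx = 0 for j + l even and −4jlL²/(π²(j² − l²)²) for j + l odd, ∫x²·sin(jπx/L)·sin(lπx/L) dx = (−1)^(j+l)·4jlL³/(π²(j² − l²)²); higher powers the same way via product-to-sum and parts.
Normalization: ∫|φ|² dx = 3.1553.
⟨x⟩ = 0.56687 and ⟨x²⟩ = 0.47105.
(Δx)² = 0.47105 − (0.56687)² = 0.14971.

0.150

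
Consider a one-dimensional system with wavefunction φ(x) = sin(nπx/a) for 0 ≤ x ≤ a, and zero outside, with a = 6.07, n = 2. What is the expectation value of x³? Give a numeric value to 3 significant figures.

⟨x³⟩ = ∫ x³·|φ|² dx / ∫|φ|² dx (integrals over the domain).
With sin²θ = (1 − cos2θ)/2 on 0 ≤ x ≤ a: ∫sin²(nπx/a) dx = a/2, ∫x·sin²(nπx/a) dx = a²/4, ∫x²·sin²(nπx/a) dx = a³·(1/6 − 1/(4n²π²)); higher powers xᵏ the same way, integrating xᵏ·cos(2nπx/a) by parts.
State is unnormalized: ∫|φ|² dx = 3.0350, and ∫φ*·x³·φ dx = 156.80, so ⟨x³⟩ = 156.80 / 3.0350.
⟨x³⟩ = 51.663.

51.7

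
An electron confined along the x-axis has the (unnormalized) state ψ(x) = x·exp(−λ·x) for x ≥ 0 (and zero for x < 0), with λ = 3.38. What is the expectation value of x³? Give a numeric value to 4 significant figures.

0.1942

⟨x³⟩ = ∫ x³·|ψ|² dx / ∫|ψ|² dx (integrals over the domain).
Every integrand reduces to terms xʲ·e^(−2λx) on [0, ∞); use ∫₀^∞ xʲ·e^(−2λx) dx = j!/(2λ)^(j+1).
State is unnormalized: ∫|ψ|² dx = 0.0064743, and ∫ψ*·x³·ψ dx = 0.0012575, so ⟨x³⟩ = 0.0012575 / 0.0064743.
⟨x³⟩ = 0.19423.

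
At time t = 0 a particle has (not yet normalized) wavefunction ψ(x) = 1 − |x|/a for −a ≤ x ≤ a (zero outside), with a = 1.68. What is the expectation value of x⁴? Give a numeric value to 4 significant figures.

0.2276

⟨x⁴⟩ = ∫ x⁴·|ψ|² dx / ∫|ψ|² dx (integrals over the domain).
ψ is even, so ∫ over [−a, a] = 2∫₀ᵃ with ψ = 1 − x/a there: ∫₀ᵃ (1 − x/a)² dx = a/3, ∫₀ᵃ x²(1 − x/a)² dx = a³/30, ∫₀ᵃ x⁴(1 − x/a)² dx = a⁵/105.
State is unnormalized: ∫|ψ|² dx = 1.1200, and ∫ψ*·x⁴·ψ dx = 0.25491, so ⟨x⁴⟩ = 0.25491 / 1.1200.
⟨x⁴⟩ = 0.22760.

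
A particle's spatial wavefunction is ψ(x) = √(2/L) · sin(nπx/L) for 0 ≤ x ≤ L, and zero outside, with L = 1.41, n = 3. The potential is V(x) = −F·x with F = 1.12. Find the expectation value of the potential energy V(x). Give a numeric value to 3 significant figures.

⟨V⟩ = ∫ V(x)·|ψ|² dx.
With sin²θ = (1 − cos2θ)/2 on 0 ≤ x ≤ L: ∫sin²(nπx/L) dx = L/2, ∫x·sin²(nπx/L) dx = L²/4, ∫x²·sin²(nπx/L) dx = L³·(1/6 − 1/(4n²π²)); higher powers xᵏ the same way, integrating xᵏ·cos(2nπx/L) by parts.
⟨V⟩ = -0.78960.

-0.790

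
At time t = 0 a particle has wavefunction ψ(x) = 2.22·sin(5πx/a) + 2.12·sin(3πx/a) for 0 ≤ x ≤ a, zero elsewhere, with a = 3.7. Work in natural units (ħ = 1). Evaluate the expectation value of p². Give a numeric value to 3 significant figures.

12.5

p² ψ = −ħ² d²ψ/dx²; ⟨p²⟩ = −ħ² ∫ ψ*·ψ'' dx / ∫|ψ|² dx.
d²/dx² sin(jπx/a) = −(jπ/a)²·sin(jπx/a); on 0 ≤ x ≤ a, ∫sin²(jπx/a) dx = a/2 and ∫sin(jπx/a)·sin(lπx/a) dx = 0 for j ≠ l, so only diagonal terms survive in ∫|ψ|² and ∫ψ·ψ″; ∫ψ·ψ′ dx = [ψ²/2] between the walls = 0.
State is unnormalized: ∫|ψ|² dx = 17.432, and ∫ψ*·(−ħ² ψ'') dx = 218.28, so ⟨p²⟩ = 218.28 / 17.432.
⟨p²⟩ = 12.522.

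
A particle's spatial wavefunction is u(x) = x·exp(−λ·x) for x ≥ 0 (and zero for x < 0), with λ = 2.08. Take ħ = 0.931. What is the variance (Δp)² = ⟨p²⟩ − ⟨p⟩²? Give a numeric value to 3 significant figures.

3.75

Compute ⟨p⟩ and ⟨p²⟩ separately; (Δp)² = ⟨p²⟩ − ⟨p⟩².
Differentiate x·exp(−λ·x) with the product rule; every integrand then reduces to terms xʲ·e^(−2λx) on [0, ∞), with ∫₀^∞ xʲ·e^(−2λx) dx = j!/(2λ)^(j+1).
Normalization: ∫|u|² dx = 0.027781.
⟨p⟩ = 0.0000 and ⟨p²⟩ = 3.7500.
(Δp)² = 3.7500 − (0.0000)² = 3.7500.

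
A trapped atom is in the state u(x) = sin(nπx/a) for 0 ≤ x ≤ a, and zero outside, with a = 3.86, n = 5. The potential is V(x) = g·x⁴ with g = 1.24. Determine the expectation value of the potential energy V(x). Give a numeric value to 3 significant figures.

53.9

⟨V⟩ = ∫ V(x)·|u|² dx / ∫|u|² dx.
With sin²θ = (1 − cos2θ)/2 on 0 ≤ x ≤ a: ∫sin²(nπx/a) dx = a/2, ∫x·sin²(nπx/a) dx = a²/4, ∫x²·sin²(nπx/a) dx = a³·(1/6 − 1/(4n²π²)); higher powers xᵏ the same way, integrating xᵏ·cos(2nπx/a) by parts.
State is unnormalized: ∫|u|² dx = 1.9300, and ∫u*·V(x)·u dx = 104.12, so ⟨V⟩ = 104.12 / 1.9300.
⟨V⟩ = 53.947.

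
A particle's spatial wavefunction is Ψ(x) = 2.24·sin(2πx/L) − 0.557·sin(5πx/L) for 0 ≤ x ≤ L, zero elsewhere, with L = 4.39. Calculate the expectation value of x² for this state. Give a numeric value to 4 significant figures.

6.358

⟨x²⟩ = ∫ x²·|Ψ|² dx / ∫|Ψ|² dx (integrals over the domain).
On 0 ≤ x ≤ L (j ≠ l): ∫sin²(jπx/L) dx = L/2, ∫sin(jπx/L)·sin(lπx/L) dx = 0; diagonal moments ∫x·sin²(jπx/L) dx = L²/4, ∫x²·sin²(jπx/L) dx = L³·(1/6 − 1/(4j²π²)); cross terms ∫x·sin(jπx/L)·sin(lπx/L) dx = 0 for j + l even and −4jlL²/(π²(j² − l²)²) for j + l odd, ∫x²·sin(jπx/L)·sin(lπx/L) dx = (−1)^(j+l)·4jlL³/(π²(j² − l²)²); higher powers the same way via product-to-sum and parts.
State is unnormalized: ∫|Ψ|² dx = 11.695, and ∫Ψ*·x²·Ψ dx = 74.352, so ⟨x²⟩ = 74.352 / 11.695.
⟨x²⟩ = 6.3578.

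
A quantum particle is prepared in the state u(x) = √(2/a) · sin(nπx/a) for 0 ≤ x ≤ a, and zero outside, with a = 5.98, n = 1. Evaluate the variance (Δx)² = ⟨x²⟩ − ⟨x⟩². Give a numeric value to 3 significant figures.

Compute ⟨x⟩ and ⟨x²⟩ separately, then (Δx)² = ⟨x²⟩ − ⟨x⟩².
With sin²θ = (1 − cos2θ)/2 on 0 ≤ x ≤ a: ∫sin²(nπx/a) dx = a/2, ∫x·sin²(nπx/a) dx = a²/4, ∫x²·sin²(nπx/a) dx = a³·(1/6 − 1/(4n²π²)); higher powers xᵏ the same way, integrating xᵏ·cos(2nπx/a) by parts.
⟨x⟩ = 2.9900 and ⟨x²⟩ = 10.108.
(Δx)² = 10.108 − (2.9900)² = 1.1684.

1.17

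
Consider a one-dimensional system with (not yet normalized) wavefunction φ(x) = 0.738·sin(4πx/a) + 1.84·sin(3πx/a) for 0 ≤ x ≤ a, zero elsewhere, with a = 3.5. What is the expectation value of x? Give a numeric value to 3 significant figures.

1.27

⟨x⟩ = ∫ x·|φ|² dx / ∫|φ|² dx (integrals over the domain).
On 0 ≤ x ≤ a (j ≠ l): ∫sin²(jπx/a) dx = a/2, ∫sin(jπx/a)·sin(lπx/a) dx = 0; diagonal moments ∫x·sin²(jπx/a) dx = a²/4, ∫x²·sin²(jπx/a) dx = a³·(1/6 − 1/(4j²π²)); cross terms ∫x·sin(jπx/a)·sin(lπx/a) dx = 0 for j + l even and −4jla²/(π²(j² − l²)²) for j + l odd, ∫x²·sin(jπx/a)·sin(lπx/a) dx = (−1)^(j+l)·4jla³/(π²(j² − l²)²); higher powers the same way via product-to-sum and parts.
State is unnormalized: ∫|φ|² dx = 6.8779, and ∫φ*·x·φ dx = 8.7343, so ⟨x⟩ = 8.7343 / 6.8779.
⟨x⟩ = 1.2699.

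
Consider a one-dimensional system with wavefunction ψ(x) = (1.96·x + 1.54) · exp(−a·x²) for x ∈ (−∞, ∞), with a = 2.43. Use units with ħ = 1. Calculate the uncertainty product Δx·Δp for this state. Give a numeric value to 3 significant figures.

Δx = √(⟨x²⟩−⟨x⟩²), Δp = √(⟨p²⟩−⟨p⟩²).
Expand each integrand as polynomial × e^(−2ax²) and use ∫x^(2j)·e^(−2ax²) dx = (2j−1)!!/(4a)^j · √(π/(2a)), odd powers → 0; here √(π/(2a)) = 0.80400. Differentiate with the product rule, d/dx e^(−ax²) = −2ax·e^(−ax²).
Normalization: ∫|ψ|² dx = 2.2245.
⟨x⟩ = 0.22447, ⟨x²⟩ = 0.13227 ⇒ Δx = 0.28616.
⟨p⟩ = 0.0000, ⟨p²⟩ = 3.1242 ⇒ Δp = 1.7675.
Δx·Δp = 0.50580.

0.506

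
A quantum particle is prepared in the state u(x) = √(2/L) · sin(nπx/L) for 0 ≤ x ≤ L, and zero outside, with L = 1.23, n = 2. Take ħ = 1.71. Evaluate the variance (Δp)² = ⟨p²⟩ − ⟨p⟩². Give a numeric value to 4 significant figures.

76.30

Compute ⟨p⟩ and ⟨p²⟩ separately; (Δp)² = ⟨p²⟩ − ⟨p⟩².
d/dx sin(nπx/L) = (nπ/L)·cos(nπx/L) and d²/dx² sin(nπx/L) = −(nπ/L)²·sin(nπx/L); on 0 ≤ x ≤ L, ∫sin²(nπx/L) dx = L/2 and ∫sin(nπx/L)·cos(nπx/L) dx = 0.
⟨p⟩ = 0.0000 and ⟨p²⟩ = 76.303.
(Δp)² = 76.303 − (0.0000)² = 76.303.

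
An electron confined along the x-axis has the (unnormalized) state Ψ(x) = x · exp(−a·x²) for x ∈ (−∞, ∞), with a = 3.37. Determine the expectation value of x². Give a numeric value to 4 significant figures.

0.2226

⟨x²⟩ = ∫ x²·|Ψ|² dx / ∫|Ψ|² dx (integrals over the domain).
Expand each integrand as polynomial × e^(−2ax²) and use ∫x^(2j)·e^(−2ax²) dx = (2j−1)!!/(4a)^j · √(π/(2a)), odd powers → 0; here √(π/(2a)) = 0.68272.
State is unnormalized: ∫|Ψ|² dx = 0.050647, and ∫Ψ*·x²·Ψ dx = 0.011272, so ⟨x²⟩ = 0.011272 / 0.050647.
⟨x²⟩ = 0.22255.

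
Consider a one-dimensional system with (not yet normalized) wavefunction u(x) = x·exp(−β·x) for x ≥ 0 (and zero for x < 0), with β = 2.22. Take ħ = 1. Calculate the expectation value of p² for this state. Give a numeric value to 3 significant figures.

p² u = −ħ² d²u/dx²; ⟨p²⟩ = −ħ² ∫ u*·u'' dx / ∫|u|² dx.
Differentiate x·exp(−β·x) with the product rule; every integrand then reduces to terms xʲ·e^(−2βx) on [0, ∞), with ∫₀^∞ xʲ·e^(−2βx) dx = j!/(2β)^(j+1).
State is unnormalized: ∫|u|² dx = 0.022850, and ∫u*·(−ħ² u'') dx = 0.11261, so ⟨p²⟩ = 0.11261 / 0.022850.
⟨p²⟩ = 4.9284.

4.93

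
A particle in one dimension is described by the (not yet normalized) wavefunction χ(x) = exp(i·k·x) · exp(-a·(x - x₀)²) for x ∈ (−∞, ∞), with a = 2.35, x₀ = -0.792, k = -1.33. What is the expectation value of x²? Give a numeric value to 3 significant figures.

0.734

⟨x²⟩ = ∫ x²·|χ|² dx / ∫|χ|² dx (integrals over the domain).
Gaussian moments (u = x − x₀): ∫u^(2j)·e^(−2au²) du = (2j−1)!!/(4a)^j · √(π/(2a)), odd powers integrate to 0; here √(π/(2a)) = 0.81757.
State is unnormalized: ∫|χ|² dx = 0.81757, and ∫χ*·x²·χ dx = 0.59981, so ⟨x²⟩ = 0.59981 / 0.81757.
⟨x²⟩ = 0.73365.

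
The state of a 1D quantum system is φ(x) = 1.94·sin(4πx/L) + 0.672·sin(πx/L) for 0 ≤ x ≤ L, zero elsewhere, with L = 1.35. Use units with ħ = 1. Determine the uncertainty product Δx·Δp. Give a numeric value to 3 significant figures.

3.26

Δx = √(⟨x²⟩−⟨x⟩²), Δp = √(⟨p²⟩−⟨p⟩²).
On 0 ≤ x ≤ L (j ≠ l): ∫sin²(jπx/L) dx = L/2, ∫sin(jπx/L)·sin(lπx/L) dx = 0; diagonal moments ∫x·sin²(jπx/L) dx = L²/4, ∫x²·sin²(jπx/L) dx = L³·(1/6 − 1/(4j²π²)); cross terms ∫x·sin(jπx/L)·sin(lπx/L) dx = 0 for j + l even and −4jlL²/(π²(j² − l²)²) for j + l odd, ∫x²·sin(jπx/L)·sin(lπx/L) dx = (−1)^(j+l)·4jlL³/(π²(j² − l²)²); higher powers the same way via product-to-sum and parts. d²/dx² sin(jπx/L) = −(jπ/L)²·sin(jπx/L); on 0 ≤ x ≤ L, ∫sin²(jπx/L) dx = L/2 and ∫sin(jπx/L)·sin(lπx/L) dx = 0 for j ≠ l, so only diagonal terms survive in ∫|φ|² and ∫φ·φ″; ∫φ·φ′ dx = [φ²/2] between the walls = 0.
Normalization: ∫|φ|² dx = 2.8452.
⟨x⟩ = 0.66297, ⟨x²⟩ = 0.57621 ⇒ Δx = 0.36971.
⟨p⟩ = 0.0000, ⟨p²⟩ = 77.944 ⇒ Δp = 8.8286.
Δx·Δp = 3.2640.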